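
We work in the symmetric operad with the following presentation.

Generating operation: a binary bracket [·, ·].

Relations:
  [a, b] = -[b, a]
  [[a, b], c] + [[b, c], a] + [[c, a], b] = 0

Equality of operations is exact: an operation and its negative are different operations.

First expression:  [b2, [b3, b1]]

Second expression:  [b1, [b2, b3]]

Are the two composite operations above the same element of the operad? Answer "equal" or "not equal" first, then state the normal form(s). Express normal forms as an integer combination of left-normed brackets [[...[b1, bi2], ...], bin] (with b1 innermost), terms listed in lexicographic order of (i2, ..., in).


not equal; first: [[b1, b3], b2]; second: [[b1, b2], b3] - [[b1, b3], b2]

Normal form of the first expression: [[b1, b3], b2]
Normal form of the second expression: [[b1, b2], b3] - [[b1, b3], b2]
No match — not equal.


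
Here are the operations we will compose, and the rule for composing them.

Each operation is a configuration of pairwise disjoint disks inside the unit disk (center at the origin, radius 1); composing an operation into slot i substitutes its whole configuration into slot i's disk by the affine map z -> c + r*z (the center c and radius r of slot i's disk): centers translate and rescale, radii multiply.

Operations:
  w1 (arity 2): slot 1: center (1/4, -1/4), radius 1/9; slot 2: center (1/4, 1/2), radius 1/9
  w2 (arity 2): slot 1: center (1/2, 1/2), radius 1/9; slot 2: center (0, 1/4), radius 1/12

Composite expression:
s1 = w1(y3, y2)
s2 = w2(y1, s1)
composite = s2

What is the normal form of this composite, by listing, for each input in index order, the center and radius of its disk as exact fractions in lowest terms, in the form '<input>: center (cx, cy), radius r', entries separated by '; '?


Only the slot chain above each y matters under w2; compose those maps.
for y1, the 1-step affine chain lands on center (1/2, 1/2), radius 1/9
for y3, the 2-step affine chain lands on center (1/48, 11/48), radius 1/108
for y2, the 2-step affine chain lands on center (1/48, 7/24), radius 1/108

y1: center (1/2, 1/2), radius 1/9; y2: center (1/48, 7/24), radius 1/108; y3: center (1/48, 11/48), radius 1/108


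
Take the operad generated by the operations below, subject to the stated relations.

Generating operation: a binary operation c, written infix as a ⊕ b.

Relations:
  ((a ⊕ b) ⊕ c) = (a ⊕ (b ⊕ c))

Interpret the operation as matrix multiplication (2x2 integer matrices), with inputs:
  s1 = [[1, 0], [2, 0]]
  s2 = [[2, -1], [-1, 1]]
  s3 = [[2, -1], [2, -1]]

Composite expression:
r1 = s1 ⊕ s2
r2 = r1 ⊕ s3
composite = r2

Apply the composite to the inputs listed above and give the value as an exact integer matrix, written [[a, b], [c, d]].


(s1 ⊕ s2) = [[2, -1], [4, -2]]
((s1 ⊕ s2) ⊕ s3) = [[2, -1], [4, -2]]

[[2, -1], [4, -2]]


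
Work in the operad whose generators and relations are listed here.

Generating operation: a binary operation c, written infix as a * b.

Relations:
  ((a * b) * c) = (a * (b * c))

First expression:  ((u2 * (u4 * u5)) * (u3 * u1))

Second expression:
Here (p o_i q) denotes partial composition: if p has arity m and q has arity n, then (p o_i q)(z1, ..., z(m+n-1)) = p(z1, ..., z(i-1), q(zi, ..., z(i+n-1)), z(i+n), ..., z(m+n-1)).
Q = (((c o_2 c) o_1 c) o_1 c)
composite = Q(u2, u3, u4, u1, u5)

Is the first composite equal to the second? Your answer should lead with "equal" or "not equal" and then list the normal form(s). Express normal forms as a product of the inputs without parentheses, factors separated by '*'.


not equal; the first gives u2 * u4 * u5 * u3 * u1 and the second u2 * u3 * u4 * u1 * u5

In normal form, the first expression is u2 * u4 * u5 * u3 * u1
In normal form, the second expression is u2 * u3 * u4 * u1 * u5
No match — not equal.


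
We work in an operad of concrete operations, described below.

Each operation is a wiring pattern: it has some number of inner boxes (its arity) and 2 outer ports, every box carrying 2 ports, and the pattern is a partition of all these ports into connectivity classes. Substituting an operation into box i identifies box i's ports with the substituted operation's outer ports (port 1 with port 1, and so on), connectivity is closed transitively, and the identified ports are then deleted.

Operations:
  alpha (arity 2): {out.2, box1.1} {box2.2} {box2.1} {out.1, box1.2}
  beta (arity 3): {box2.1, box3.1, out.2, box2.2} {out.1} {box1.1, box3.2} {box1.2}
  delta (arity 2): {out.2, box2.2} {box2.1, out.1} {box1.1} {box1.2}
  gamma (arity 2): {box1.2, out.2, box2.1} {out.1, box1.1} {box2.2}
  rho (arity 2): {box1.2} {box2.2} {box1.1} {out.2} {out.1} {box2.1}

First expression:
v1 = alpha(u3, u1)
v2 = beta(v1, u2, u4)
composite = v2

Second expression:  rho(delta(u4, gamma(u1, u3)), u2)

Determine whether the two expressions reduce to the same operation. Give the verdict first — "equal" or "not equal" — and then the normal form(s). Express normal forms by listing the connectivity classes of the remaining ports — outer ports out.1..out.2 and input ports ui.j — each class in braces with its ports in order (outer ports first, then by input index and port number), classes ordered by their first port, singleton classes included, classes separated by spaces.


The first expression reduces to {out.1} {out.2, u2.1, u2.2, u4.1} {u1.1} {u1.2} {u3.1} {u3.2, u4.2}
The second expression reduces to {out.1} {out.2} {u1.1} {u1.2, u3.1} {u2.1} {u2.2} {u3.2} {u4.1} {u4.2}
They disagree, so not equal.

not equal: they reduce to {out.1} {out.2, u2.1, u2.2, u4.1} {u1.1} {u1.2} {u3.1} {u3.2, u4.2} and {out.1} {out.2} {u1.1} {u1.2, u3.1} {u2.1} {u2.2} {u3.2} {u4.1} {u4.2}


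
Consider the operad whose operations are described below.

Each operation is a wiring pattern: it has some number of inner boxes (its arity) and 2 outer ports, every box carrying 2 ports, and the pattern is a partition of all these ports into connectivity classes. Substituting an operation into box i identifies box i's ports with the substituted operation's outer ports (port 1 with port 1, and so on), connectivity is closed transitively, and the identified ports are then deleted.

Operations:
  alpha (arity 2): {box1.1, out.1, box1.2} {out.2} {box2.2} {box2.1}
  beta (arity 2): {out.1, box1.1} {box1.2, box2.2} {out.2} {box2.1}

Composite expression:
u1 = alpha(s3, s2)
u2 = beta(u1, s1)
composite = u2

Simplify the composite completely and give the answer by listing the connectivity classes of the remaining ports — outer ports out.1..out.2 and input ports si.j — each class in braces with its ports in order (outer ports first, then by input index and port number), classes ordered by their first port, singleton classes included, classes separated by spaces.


{out.1, s3.1, s3.2} {out.2} {s1.1} {s1.2} {s2.1} {s2.2}


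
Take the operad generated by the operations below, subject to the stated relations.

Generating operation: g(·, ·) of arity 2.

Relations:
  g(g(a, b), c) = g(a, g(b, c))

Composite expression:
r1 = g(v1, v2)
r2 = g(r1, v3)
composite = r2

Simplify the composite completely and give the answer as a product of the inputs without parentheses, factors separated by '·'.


v1 · v2 · v3

Associativity of g dissolves the nesting; only the v-input order survives.
g(v1, v2) collapses to v1 · v2
g(g(v1, v2), v3) collapses to v1 · v2 · v3


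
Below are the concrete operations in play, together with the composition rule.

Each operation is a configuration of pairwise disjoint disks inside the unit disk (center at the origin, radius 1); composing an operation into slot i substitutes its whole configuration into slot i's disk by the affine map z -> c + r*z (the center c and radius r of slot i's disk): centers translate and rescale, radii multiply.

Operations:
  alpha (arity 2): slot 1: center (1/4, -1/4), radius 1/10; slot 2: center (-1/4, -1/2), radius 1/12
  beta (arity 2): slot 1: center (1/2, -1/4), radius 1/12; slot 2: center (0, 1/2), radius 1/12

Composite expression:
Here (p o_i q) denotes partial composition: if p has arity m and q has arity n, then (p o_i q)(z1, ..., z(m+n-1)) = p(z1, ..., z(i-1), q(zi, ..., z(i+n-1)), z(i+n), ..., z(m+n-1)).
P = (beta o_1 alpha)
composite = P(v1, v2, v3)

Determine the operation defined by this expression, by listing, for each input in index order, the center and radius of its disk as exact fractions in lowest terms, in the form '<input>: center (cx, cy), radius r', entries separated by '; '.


Follow each v-input down from beta: c' goes to c + r*c', radius to r*r'.
v1 passes through 2 substitutions, ending at center (25/48, -13/48), radius 1/120
v2 passes through 2 substitutions, ending at center (23/48, -7/24), radius 1/144
v3 passes through 1 substitution, ending at center (0, 1/2), radius 1/12

v1: center (25/48, -13/48), radius 1/120; v2: center (23/48, -7/24), radius 1/144; v3: center (0, 1/2), radius 1/12


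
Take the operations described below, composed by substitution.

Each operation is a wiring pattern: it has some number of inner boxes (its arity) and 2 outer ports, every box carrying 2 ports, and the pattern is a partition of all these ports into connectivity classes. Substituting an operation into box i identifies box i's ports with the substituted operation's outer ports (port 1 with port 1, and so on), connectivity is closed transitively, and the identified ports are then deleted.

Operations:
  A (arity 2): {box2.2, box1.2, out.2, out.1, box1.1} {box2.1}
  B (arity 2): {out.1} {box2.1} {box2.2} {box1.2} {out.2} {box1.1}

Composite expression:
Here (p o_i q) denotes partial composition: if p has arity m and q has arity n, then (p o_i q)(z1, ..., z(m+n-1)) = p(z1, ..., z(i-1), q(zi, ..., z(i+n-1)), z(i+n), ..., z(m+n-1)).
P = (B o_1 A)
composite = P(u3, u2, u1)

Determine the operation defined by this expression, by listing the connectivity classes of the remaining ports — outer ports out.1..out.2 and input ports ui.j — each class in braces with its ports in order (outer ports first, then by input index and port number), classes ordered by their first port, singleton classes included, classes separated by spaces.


{out.1} {out.2} {u1.1} {u1.2} {u2.1} {u2.2, u3.1, u3.2}

Substituting into B glues patterns; closure does the rest.
composing A on (u3, u2), with out.j its own outer ports: {out.1, out.2, u2.2, u3.1, u3.2} {u2.1}
composing B on (u3, u2, u1), with out.j its own outer ports: {out.1} {out.2} {u1.1} {u1.2} {u2.1} {u2.2, u3.1, u3.2}


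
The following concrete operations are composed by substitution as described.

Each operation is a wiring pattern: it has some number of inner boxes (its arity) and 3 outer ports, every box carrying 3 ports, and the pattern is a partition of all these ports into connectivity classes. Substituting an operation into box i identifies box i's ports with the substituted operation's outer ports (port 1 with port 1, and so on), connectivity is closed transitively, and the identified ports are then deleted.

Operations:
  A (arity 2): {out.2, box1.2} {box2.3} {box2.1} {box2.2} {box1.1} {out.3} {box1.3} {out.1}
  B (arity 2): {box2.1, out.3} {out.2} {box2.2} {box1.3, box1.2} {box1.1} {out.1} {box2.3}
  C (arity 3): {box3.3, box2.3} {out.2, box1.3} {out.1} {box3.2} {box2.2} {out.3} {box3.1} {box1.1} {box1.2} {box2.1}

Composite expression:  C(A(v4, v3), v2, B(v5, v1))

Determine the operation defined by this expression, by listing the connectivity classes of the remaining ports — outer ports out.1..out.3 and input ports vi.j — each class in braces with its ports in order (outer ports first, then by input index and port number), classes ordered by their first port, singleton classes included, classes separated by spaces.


{out.1} {out.2} {out.3} {v1.1, v2.3} {v1.2} {v1.3} {v2.1} {v2.2} {v3.1} {v3.2} {v3.3} {v4.1} {v4.2} {v4.3} {v5.1} {v5.2, v5.3}

Connectivity passes through glued C-boundaries; trace each wire chain.
the subtree at A composes to {out.1} {out.2, v4.2} {out.3} {v3.1} {v3.2} {v3.3} {v4.1} {v4.3} on (v4, v3); out.j = own outer ports
the subtree at B composes to {out.1} {out.2} {out.3, v1.1} {v1.2} {v1.3} {v5.1} {v5.2, v5.3} on (v5, v1); out.j = own outer ports
the subtree at C composes to {out.1} {out.2} {out.3} {v1.1, v2.3} {v1.2} {v1.3} {v2.1} {v2.2} {v3.1} {v3.2} {v3.3} {v4.1} {v4.2} {v4.3} {v5.1} {v5.2, v5.3} on (v4, v3, v2, v5, v1); out.j = own outer ports


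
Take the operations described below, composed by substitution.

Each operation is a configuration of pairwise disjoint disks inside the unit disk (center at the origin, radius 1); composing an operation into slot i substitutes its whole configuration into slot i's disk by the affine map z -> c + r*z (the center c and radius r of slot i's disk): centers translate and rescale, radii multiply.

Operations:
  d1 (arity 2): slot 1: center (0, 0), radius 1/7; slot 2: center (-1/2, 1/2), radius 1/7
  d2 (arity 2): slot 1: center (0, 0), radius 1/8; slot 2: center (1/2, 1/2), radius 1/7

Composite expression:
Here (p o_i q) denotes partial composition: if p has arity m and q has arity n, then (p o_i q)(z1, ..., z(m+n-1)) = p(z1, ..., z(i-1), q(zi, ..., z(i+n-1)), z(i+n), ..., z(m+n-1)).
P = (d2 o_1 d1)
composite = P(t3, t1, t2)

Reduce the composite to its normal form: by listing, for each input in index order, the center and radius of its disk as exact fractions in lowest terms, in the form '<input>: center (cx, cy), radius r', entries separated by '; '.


t1: center (-1/16, 1/16), radius 1/56; t2: center (1/2, 1/2), radius 1/7; t3: center (0, 0), radius 1/56

Affine substitution under d2: radii multiply and t-centers shift.
t3: after 2 affine steps, its disk has center (0, 0), radius 1/56
t1: after 2 affine steps, its disk has center (-1/16, 1/16), radius 1/56
t2: after 1 affine step, its disk has center (1/2, 1/2), radius 1/7


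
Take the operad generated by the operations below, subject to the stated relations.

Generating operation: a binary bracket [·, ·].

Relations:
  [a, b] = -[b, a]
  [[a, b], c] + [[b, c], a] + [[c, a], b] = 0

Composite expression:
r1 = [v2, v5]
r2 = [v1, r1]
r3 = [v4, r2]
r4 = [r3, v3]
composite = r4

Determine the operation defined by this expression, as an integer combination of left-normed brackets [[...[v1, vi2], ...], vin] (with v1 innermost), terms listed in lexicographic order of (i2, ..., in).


-[[[[v1, v2], v5], v4], v3] + [[[[v1, v5], v2], v4], v3]

Left-normed coefficients sit on the v1-initial expansion words.
Composite bracket: [[v4, [v1, [v2, v5]]], v3]
Expanding via [a, b] = ab - ba: 16 signed words (2^4 = 16).
Coefficients come from the v1-initial words:
  from v1v2v5v4v3, sign -1: term -[[[[v1, v2], v5], v4], v3]
  from v1v5v2v4v3, sign +1: term +[[[[v1, v5], v2], v4], v3]


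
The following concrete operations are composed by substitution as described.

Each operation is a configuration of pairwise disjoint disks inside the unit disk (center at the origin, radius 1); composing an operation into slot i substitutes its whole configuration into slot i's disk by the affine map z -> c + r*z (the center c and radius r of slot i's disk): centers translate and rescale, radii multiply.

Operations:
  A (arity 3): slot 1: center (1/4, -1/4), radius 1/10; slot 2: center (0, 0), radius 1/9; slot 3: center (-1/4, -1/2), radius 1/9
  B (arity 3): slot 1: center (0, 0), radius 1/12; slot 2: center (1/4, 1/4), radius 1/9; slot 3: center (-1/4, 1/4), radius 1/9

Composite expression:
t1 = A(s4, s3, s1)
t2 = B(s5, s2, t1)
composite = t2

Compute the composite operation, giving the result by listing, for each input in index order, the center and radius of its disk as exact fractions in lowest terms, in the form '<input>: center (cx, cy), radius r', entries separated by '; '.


Only the slot chain above each s matters under B; compose those maps.
s5: after 1 affine step, its disk has center (0, 0), radius 1/12
s2: after 1 affine step, its disk has center (1/4, 1/4), radius 1/9
s4: after 2 affine steps, its disk has center (-2/9, 2/9), radius 1/90
s3: after 2 affine steps, its disk has center (-1/4, 1/4), radius 1/81
s1: after 2 affine steps, its disk has center (-5/18, 7/36), radius 1/81

s1: center (-5/18, 7/36), radius 1/81; s2: center (1/4, 1/4), radius 1/9; s3: center (-1/4, 1/4), radius 1/81; s4: center (-2/9, 2/9), radius 1/90; s5: center (0, 0), radius 1/12


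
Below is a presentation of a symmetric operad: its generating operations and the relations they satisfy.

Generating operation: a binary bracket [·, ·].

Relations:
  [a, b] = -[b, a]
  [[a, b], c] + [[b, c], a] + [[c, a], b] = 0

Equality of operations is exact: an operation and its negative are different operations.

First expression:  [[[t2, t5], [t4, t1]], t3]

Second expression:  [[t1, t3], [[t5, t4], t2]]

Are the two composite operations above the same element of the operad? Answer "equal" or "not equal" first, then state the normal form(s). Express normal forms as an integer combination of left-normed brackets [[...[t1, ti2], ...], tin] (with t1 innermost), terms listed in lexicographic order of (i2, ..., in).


not equal — first [[[[t1, t4], t2], t5], t3] - [[[[t1, t4], t5], t2], t3], second [[[[t1, t3], t2], t4], t5] - [[[[t1, t3], t2], t5], t4] - [[[[t1, t3], t4], t5], t2] + [[[[t1, t3], t5], t4], t2]

Reducing the first expression gives [[[[t1, t4], t2], t5], t3] - [[[[t1, t4], t5], t2], t3]
Reducing the second expression gives [[[[t1, t3], t2], t4], t5] - [[[[t1, t3], t2], t5], t4] - [[[[t1, t3], t4], t5], t2] + [[[[t1, t3], t5], t4], t2]
The forms do not match — not equal.


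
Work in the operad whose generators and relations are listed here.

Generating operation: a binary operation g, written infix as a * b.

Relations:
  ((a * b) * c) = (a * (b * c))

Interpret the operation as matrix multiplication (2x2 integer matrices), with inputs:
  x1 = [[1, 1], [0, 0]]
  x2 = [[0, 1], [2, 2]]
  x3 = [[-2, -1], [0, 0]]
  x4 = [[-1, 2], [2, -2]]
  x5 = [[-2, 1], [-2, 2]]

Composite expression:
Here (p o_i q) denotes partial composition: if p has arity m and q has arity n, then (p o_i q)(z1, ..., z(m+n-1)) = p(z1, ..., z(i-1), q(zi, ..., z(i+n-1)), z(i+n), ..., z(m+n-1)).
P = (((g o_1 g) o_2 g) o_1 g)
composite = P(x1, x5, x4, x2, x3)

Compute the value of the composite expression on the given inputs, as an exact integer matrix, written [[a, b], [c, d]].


[[56, 28], [0, 0]]

(x1 * x5) = [[-4, 3], [0, 0]]
(x4 * x2) = [[4, 3], [-4, -2]]
((x1 * x5) * (x4 * x2)) = [[-28, -18], [0, 0]]
(((x1 * x5) * (x4 * x2)) * x3) = [[56, 28], [0, 0]]


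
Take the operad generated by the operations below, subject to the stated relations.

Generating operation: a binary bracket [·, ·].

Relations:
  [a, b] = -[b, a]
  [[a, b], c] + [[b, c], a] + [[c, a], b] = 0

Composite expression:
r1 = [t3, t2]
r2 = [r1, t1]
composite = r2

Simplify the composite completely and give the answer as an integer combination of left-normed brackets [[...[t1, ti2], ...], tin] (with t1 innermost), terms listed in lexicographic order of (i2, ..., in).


[[t1, t2], t3] - [[t1, t3], t2]

Expand each bracket as ab - ba; the t1-initial words give the coefficients.
Composite bracket: [[t3, t2], t1]
Under [a, b] = ab - ba we get 4 signed associative words (2^2 = 4).
Coefficients come from the t1-initial words:
  t1t2t3 appears with sign +1, giving the term +[[t1, t2], t3]
  t1t3t2 appears with sign -1, giving the term -[[t1, t3], t2]


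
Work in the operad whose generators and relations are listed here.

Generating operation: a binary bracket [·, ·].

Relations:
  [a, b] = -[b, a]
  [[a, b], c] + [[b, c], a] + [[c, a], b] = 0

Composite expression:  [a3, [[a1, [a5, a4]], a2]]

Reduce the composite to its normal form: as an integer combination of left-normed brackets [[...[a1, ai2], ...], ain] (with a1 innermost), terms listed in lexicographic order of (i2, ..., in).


Expand each bracket as ab - ba; the a1-initial words give the coefficients.
Composite bracket: [a3, [[a1, [a5, a4]], a2]]
The bracket unfolds into 16 signed words via [a, b] = ab - ba (2^4 = 16).
Coefficients come from the a1-initial words:
  sign of a1a4a5a2a3 is +1, so it contributes +[[[[a1, a4], a5], a2], a3]
  sign of a1a5a4a2a3 is -1, so it contributes -[[[[a1, a5], a4], a2], a3]

[[[[a1, a4], a5], a2], a3] - [[[[a1, a5], a4], a2], a3]


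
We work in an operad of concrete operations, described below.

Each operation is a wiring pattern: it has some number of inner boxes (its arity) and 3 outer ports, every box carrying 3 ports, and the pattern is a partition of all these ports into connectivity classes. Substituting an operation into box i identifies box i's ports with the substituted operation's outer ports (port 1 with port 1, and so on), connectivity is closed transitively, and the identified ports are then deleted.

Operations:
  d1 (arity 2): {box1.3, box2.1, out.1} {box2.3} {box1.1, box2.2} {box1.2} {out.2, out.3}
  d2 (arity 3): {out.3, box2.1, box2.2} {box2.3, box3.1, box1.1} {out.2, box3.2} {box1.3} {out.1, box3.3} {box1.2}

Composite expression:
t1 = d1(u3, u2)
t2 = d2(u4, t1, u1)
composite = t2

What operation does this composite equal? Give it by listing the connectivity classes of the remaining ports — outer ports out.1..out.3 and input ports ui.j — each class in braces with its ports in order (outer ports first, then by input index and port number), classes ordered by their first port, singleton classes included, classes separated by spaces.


{out.1, u1.3} {out.2, u1.2} {out.3, u1.1, u2.1, u3.3, u4.1} {u2.2, u3.1} {u2.3} {u3.2} {u4.2} {u4.3}

Connectivity passes through glued d2-boundaries; trace each wire chain.
composing d1 on (u3, u2), with out.j its own outer ports: {out.1, u2.1, u3.3} {out.2, out.3} {u2.2, u3.1} {u2.3} {u3.2}
composing d2 on (u4, u3, u2, u1), with out.j its own outer ports: {out.1, u1.3} {out.2, u1.2} {out.3, u1.1, u2.1, u3.3, u4.1} {u2.2, u3.1} {u2.3} {u3.2} {u4.2} {u4.3}


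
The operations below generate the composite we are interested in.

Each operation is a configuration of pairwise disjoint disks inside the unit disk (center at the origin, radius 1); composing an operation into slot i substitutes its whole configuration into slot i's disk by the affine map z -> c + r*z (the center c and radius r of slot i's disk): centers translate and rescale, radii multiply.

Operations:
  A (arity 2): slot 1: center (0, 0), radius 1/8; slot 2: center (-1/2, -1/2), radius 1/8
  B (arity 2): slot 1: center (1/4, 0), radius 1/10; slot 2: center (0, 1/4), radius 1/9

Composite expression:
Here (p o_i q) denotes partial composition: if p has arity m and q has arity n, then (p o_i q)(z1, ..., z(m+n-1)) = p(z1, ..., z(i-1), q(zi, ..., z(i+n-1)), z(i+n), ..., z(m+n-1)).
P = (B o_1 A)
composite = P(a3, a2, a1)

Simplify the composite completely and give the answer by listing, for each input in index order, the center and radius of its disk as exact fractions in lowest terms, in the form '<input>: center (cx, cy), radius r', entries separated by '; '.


a1: center (0, 1/4), radius 1/9; a2: center (1/5, -1/20), radius 1/80; a3: center (1/4, 0), radius 1/80

Follow each a-input down from B: c' goes to c + r*c', radius to r*r'.
tracing a3 down its 2-map path: center (1/4, 0), radius 1/80
tracing a2 down its 2-map path: center (1/5, -1/20), radius 1/80
tracing a1 down its 1-map path: center (0, 1/4), radius 1/9


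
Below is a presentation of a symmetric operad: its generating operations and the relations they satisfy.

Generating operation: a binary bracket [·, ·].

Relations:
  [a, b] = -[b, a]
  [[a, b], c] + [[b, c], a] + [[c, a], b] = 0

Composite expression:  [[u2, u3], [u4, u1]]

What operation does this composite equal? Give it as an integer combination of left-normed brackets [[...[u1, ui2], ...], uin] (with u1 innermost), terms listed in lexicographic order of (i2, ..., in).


[[[u1, u4], u2], u3] - [[[u1, u4], u3], u2]

A multilinear Lie element is pinned by u1-initial words (u1 innermost).
Composite bracket: [[u2, u3], [u4, u1]]
Applying ab - ba throughout gives 8 signed words (2^3 = 8).
The u1-initial words carry the normal form:
  from u1u4u2u3, sign +1: term +[[[u1, u4], u2], u3]
  from u1u4u3u2, sign -1: term -[[[u1, u4], u3], u2]


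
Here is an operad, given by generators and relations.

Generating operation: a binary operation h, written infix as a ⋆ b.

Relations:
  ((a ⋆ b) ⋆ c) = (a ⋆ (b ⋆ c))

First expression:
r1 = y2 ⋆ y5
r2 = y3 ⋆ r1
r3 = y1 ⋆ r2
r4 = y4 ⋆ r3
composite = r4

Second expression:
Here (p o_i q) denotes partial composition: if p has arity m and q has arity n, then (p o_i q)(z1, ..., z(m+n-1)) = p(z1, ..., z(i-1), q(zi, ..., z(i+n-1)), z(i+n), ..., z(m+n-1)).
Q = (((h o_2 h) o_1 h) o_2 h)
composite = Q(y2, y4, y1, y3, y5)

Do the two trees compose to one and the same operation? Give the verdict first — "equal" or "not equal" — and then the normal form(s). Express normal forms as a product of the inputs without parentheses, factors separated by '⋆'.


not equal; the first gives y4 ⋆ y1 ⋆ y3 ⋆ y2 ⋆ y5 and the second y2 ⋆ y4 ⋆ y1 ⋆ y3 ⋆ y5

Normal form of the first expression: y4 ⋆ y1 ⋆ y3 ⋆ y2 ⋆ y5
Normal form of the second expression: y2 ⋆ y4 ⋆ y1 ⋆ y3 ⋆ y5
Different reductions; not equal.


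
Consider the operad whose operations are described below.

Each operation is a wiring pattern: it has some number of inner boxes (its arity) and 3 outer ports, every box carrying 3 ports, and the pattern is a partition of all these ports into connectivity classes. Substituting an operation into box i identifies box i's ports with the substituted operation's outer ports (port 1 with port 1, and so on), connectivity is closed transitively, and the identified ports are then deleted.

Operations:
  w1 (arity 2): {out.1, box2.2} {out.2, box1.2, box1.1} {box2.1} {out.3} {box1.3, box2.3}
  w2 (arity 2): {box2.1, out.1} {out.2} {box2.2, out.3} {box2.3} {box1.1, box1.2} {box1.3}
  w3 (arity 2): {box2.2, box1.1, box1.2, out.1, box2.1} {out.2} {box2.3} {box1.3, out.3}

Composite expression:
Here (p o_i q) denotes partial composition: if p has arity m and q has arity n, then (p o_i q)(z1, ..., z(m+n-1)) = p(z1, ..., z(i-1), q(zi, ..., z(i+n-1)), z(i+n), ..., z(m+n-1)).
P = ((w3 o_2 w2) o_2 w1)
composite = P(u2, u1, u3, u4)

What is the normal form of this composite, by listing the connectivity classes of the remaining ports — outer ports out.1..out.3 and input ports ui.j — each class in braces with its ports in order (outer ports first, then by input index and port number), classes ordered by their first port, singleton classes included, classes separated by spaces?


{out.1, u2.1, u2.2, u4.1} {out.2} {out.3, u2.3} {u1.1, u1.2, u3.2} {u1.3, u3.3} {u3.1} {u4.2} {u4.3}


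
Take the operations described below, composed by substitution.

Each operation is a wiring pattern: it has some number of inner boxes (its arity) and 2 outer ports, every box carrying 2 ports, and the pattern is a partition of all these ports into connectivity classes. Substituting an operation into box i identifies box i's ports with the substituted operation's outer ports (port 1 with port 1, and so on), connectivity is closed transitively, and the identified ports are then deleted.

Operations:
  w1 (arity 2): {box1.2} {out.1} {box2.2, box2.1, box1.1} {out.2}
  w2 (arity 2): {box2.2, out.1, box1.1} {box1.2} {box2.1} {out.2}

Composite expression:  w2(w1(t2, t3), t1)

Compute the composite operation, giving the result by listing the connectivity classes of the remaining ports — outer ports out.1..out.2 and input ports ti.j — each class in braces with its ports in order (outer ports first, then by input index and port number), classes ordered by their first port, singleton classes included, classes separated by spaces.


{out.1, t1.2} {out.2} {t1.1} {t2.1, t3.1, t3.2} {t2.2}


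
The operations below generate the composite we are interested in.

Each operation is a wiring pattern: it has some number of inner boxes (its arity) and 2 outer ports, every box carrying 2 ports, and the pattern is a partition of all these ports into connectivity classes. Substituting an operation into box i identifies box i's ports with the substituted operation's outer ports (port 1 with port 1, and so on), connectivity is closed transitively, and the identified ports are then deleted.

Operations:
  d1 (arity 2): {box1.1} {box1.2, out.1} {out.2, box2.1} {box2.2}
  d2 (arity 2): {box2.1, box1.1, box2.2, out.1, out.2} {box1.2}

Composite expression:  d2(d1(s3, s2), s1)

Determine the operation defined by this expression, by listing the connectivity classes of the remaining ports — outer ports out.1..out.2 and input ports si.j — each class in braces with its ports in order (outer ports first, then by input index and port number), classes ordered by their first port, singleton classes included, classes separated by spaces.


{out.1, out.2, s1.1, s1.2, s3.2} {s2.1} {s2.2} {s3.1}


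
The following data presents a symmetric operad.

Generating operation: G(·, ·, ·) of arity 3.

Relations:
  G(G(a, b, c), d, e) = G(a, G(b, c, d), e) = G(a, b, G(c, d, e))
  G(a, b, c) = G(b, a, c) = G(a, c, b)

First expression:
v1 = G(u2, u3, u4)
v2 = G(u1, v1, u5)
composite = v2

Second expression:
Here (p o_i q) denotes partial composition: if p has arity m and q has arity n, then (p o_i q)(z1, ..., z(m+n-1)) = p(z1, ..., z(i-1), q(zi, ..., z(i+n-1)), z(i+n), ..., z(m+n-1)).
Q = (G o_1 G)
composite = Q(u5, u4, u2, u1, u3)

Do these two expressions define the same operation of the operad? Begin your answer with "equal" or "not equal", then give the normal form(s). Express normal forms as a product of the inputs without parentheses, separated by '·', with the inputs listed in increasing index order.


The first expression, normalized: u1 · u2 · u3 · u4 · u5
The second expression, normalized: u1 · u2 · u3 · u4 · u5
The normal forms match — equal.

equal; both compose to u1 · u2 · u3 · u4 · u5


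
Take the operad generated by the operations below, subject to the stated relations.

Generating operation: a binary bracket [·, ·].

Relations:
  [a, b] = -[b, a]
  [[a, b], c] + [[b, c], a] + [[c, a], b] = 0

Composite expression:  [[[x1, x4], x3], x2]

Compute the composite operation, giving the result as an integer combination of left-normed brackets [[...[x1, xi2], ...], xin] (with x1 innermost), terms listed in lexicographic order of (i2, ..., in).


A multilinear Lie element is pinned by x1-initial words (x1 innermost).
Composite bracket: [[[x1, x4], x3], x2]
Under [a, b] = ab - ba we get 8 signed associative words (2^3 = 8).
Only words starting with x1 matter:
  from x1x4x3x2, sign +1: term +[[[x1, x4], x3], x2]

[[[x1, x4], x3], x2]


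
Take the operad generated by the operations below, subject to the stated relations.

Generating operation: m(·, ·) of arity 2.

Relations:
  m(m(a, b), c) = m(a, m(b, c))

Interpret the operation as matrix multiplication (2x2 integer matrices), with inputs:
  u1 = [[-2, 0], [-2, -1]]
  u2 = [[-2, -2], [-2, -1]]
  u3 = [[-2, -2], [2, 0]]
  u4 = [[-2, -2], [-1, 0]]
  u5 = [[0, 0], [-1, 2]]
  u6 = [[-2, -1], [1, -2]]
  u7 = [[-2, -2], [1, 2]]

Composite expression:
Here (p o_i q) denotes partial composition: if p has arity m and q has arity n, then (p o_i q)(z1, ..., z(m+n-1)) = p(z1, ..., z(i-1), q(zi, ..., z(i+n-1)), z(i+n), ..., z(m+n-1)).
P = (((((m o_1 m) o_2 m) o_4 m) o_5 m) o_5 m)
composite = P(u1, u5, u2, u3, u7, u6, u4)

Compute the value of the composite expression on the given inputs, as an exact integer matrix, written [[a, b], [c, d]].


[[0, 0], [20, 16]]

m(u5, u2) = [[0, 0], [-2, 0]]
m(u1, m(u5, u2)) = [[0, 0], [2, 0]]
m(u7, u6) = [[2, 6], [0, -5]]
m(m(u7, u6), u4) = [[-10, -4], [5, 0]]
m(u3, m(m(u7, u6), u4)) = [[10, 8], [-20, -8]]
m(m(u1, m(u5, u2)), m(u3, m(m(u7, u6), u4))) = [[0, 0], [20, 16]]


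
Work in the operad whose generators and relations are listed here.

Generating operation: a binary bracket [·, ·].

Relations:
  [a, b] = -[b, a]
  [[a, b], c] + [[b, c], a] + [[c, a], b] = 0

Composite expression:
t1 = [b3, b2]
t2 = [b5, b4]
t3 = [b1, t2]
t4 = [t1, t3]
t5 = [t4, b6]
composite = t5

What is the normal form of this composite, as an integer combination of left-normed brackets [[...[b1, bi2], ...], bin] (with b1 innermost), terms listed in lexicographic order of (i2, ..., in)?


-[[[[[b1, b4], b5], b2], b3], b6] + [[[[[b1, b4], b5], b3], b2], b6] + [[[[[b1, b5], b4], b2], b3], b6] - [[[[[b1, b5], b4], b3], b2], b6]


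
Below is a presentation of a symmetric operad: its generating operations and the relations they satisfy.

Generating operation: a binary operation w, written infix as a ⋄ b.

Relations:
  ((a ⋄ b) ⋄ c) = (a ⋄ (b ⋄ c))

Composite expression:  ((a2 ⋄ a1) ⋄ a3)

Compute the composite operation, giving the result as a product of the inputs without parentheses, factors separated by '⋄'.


All parenthesizations of w agree; list the a-inputs left to right.
(a2 ⋄ a1) unparenthesizes to a2 ⋄ a1
((a2 ⋄ a1) ⋄ a3) unparenthesizes to a2 ⋄ a1 ⋄ a3

a2 ⋄ a1 ⋄ a3


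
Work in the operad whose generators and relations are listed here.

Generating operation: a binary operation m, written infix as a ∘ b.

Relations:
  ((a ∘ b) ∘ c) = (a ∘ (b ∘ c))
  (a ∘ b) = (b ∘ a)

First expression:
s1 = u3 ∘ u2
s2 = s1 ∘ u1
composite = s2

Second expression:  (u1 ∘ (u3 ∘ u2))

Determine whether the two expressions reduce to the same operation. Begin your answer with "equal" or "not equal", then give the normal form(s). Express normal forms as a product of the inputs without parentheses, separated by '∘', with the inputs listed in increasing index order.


Reducing the first expression gives u1 ∘ u2 ∘ u3
Reducing the second expression gives u1 ∘ u2 ∘ u3
Identical normal forms: equal.

equal — both sides give u1 ∘ u2 ∘ u3


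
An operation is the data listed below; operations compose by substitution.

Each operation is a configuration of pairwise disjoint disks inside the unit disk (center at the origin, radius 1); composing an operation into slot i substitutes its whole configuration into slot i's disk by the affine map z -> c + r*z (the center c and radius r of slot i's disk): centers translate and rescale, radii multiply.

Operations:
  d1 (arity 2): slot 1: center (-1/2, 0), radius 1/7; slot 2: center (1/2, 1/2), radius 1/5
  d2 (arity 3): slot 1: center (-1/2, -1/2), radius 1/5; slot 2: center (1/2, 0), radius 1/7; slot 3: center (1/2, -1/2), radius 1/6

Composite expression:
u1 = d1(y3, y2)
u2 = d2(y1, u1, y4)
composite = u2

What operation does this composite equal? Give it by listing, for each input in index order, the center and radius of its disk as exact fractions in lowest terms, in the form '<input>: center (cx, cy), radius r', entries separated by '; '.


y1: center (-1/2, -1/2), radius 1/5; y2: center (4/7, 1/14), radius 1/35; y3: center (3/7, 0), radius 1/49; y4: center (1/2, -1/2), radius 1/6


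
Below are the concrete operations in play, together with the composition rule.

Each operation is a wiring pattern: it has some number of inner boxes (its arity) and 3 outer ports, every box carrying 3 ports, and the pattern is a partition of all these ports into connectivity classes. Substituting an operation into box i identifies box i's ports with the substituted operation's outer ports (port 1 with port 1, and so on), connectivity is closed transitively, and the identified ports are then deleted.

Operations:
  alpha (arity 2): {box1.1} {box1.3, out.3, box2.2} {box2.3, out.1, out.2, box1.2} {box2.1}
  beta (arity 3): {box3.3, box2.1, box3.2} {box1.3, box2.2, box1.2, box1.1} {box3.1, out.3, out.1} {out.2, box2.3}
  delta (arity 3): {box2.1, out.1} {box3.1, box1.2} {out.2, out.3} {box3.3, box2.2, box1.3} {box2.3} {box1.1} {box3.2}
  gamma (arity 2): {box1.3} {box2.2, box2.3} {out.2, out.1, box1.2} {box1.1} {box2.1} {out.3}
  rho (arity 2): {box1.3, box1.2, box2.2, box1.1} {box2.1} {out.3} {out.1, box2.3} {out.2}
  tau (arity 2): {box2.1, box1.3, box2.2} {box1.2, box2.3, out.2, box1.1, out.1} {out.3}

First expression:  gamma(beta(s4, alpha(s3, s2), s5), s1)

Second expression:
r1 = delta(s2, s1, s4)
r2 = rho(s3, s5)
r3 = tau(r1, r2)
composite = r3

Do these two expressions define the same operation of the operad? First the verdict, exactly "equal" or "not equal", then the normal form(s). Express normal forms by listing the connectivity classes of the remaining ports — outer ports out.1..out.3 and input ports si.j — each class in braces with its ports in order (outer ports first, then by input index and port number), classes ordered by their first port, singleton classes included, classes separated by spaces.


not equal; the first gives {out.1, out.2, s2.2, s3.3} {out.3} {s1.1} {s1.2, s1.3} {s2.1} {s2.3, s3.2, s4.1, s4.2, s4.3, s5.2, s5.3} {s3.1} {s5.1} and the second {out.1, out.2, s1.1, s5.3} {out.3} {s1.2, s2.3, s4.3} {s1.3} {s2.1} {s2.2, s4.1} {s3.1, s3.2, s3.3, s5.2} {s4.2} {s5.1}

In normal form, the first expression is {out.1, out.2, s2.2, s3.3} {out.3} {s1.1} {s1.2, s1.3} {s2.1} {s2.3, s3.2, s4.1, s4.2, s4.3, s5.2, s5.3} {s3.1} {s5.1}
In normal form, the second expression is {out.1, out.2, s1.1, s5.3} {out.3} {s1.2, s2.3, s4.3} {s1.3} {s2.1} {s2.2, s4.1} {s3.1, s3.2, s3.3, s5.2} {s4.2} {s5.1}
They disagree, so not equal.


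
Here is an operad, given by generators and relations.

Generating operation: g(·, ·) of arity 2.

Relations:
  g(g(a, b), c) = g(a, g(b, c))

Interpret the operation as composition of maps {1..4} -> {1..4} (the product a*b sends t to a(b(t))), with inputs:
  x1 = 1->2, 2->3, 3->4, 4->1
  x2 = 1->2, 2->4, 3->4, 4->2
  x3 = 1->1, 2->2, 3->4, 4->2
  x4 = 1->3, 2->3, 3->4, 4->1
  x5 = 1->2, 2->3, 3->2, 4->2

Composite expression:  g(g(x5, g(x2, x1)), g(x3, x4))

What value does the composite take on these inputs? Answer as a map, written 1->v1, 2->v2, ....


1->3, 2->3, 3->2, 4->2

g(x2, x1) = 1->4, 2->4, 3->2, 4->2
g(x5, g(x2, x1)) = 1->2, 2->2, 3->3, 4->3
g(x3, x4) = 1->4, 2->4, 3->2, 4->1
g(g(x5, g(x2, x1)), g(x3, x4)) = 1->3, 2->3, 3->2, 4->2


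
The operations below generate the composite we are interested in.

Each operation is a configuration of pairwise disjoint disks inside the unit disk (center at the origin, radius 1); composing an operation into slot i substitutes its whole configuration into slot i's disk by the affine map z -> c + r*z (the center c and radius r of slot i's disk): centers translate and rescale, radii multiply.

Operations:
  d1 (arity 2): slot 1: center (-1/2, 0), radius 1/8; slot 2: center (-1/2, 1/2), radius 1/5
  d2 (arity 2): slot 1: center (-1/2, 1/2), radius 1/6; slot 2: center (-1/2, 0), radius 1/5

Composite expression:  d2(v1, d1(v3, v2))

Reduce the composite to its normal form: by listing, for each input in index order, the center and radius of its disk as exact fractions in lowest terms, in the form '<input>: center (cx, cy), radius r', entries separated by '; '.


v1: center (-1/2, 1/2), radius 1/6; v2: center (-3/5, 1/10), radius 1/25; v3: center (-3/5, 0), radius 1/40


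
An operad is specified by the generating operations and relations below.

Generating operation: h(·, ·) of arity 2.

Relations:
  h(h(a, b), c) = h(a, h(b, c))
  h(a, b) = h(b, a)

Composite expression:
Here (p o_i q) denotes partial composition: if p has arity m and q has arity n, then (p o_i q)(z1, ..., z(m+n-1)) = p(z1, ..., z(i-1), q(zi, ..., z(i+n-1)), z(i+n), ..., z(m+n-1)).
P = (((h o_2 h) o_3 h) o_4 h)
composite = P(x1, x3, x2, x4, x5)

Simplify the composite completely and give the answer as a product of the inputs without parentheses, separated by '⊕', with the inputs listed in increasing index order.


x1 ⊕ x2 ⊕ x3 ⊕ x4 ⊕ x5


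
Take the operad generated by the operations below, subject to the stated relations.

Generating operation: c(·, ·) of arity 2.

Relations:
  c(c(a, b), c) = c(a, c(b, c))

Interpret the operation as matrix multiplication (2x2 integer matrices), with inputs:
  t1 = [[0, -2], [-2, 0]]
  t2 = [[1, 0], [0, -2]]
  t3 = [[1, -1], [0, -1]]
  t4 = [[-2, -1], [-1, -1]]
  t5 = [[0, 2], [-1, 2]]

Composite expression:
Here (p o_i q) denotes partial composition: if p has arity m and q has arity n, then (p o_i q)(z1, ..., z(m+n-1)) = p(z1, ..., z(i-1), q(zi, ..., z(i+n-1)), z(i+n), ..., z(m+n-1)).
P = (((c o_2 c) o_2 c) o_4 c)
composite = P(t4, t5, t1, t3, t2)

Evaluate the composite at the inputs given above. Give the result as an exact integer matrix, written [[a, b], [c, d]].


c(t5, t1) = [[-4, 0], [-4, 2]]
c(t3, t2) = [[1, 2], [0, 2]]
c(c(t5, t1), c(t3, t2)) = [[-4, -8], [-4, -4]]
c(t4, c(c(t5, t1), c(t3, t2))) = [[12, 20], [8, 12]]

[[12, 20], [8, 12]]
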